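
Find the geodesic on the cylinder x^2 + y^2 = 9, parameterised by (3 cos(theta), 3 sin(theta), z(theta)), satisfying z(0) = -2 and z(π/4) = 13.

Parameterise the cylinder of radius R = 3 as
    r(θ) = (3 cos θ, 3 sin θ, z(θ)).
The arc-length element is
    ds = sqrt(9 + (dz/dθ)^2) dθ,
so the Lagrangian is L = sqrt(9 + z'^2).
L depends on z' only, not on z or θ, so ∂L/∂z = 0 and
    ∂L/∂z' = z' / sqrt(9 + z'^2).
The Euler-Lagrange equation gives
    d/dθ( z' / sqrt(9 + z'^2) ) = 0,
so z' is constant. Integrating once:
    z(θ) = a θ + b,
a helix on the cylinder (a straight line when the cylinder is unrolled). The constants a, b are determined by the endpoint conditions.
With endpoint conditions z(0) = -2 and z(π/4) = 13: from z(0) = b we get b = -2, and a·π/4 + -2 = 13 gives a = 60/π, so
    z(θ) = (60/π) θ − 2.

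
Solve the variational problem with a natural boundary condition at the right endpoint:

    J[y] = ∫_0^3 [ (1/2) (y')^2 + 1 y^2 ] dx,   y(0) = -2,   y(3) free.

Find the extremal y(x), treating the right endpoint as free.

The Lagrangian L = (1/2) (y')^2 + 1 y^2 gives
    ∂L/∂y = 2 y,   ∂L/∂y' = y'.
Euler-Lagrange: y'' − 2 y = 0.
With k = sqrt(2), the general solution is
    y(x) = A cosh(sqrt(2) x) + B sinh(sqrt(2) x).
Fixed left endpoint y(0) = -2 ⇒ A = -2.
The right endpoint x = 3 is free, so the natural (transversality) condition is ∂L/∂y' |_{x=3} = 0, i.e. y'(3) = 0.
Compute y'(x) = A k sinh(k x) + B k cosh(k x), so
    y'(3) = A k sinh(k·3) + B k cosh(k·3) = 0
    ⇒ B = −A tanh(k·3) = 2 tanh(sqrt(2)·3).
Therefore the extremal is
    y(x) = −2 cosh(sqrt(2) x) + 2 tanh(sqrt(2)·3) sinh(sqrt(2) x).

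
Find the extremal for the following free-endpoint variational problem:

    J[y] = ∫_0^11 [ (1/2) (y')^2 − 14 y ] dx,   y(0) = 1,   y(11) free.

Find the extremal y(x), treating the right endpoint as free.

The Lagrangian L = (1/2) (y')^2 − 14 y gives
    ∂L/∂y = −14,   ∂L/∂y' = y'.
Euler-Lagrange: d/dx(y') − (−14) = 0, i.e. y'' + 14 = 0, so
    y(x) = −(14/2) x^2 + C1 x + C2.
Fixed left endpoint y(0) = 1 ⇒ C2 = 1.
The right endpoint x = 11 is free, so the natural (transversality) condition is ∂L/∂y' |_{x=11} = 0, i.e. y'(11) = 0.
Compute y'(x) = −14 x + C1, so y'(11) = −154 + C1 = 0 ⇒ C1 = 154.
Therefore the extremal is
    y(x) = −7 x^2 + 154 x + 1.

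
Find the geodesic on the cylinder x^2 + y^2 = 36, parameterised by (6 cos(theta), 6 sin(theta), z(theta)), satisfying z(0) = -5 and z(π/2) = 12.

Parameterise the cylinder of radius R = 6 as
    r(θ) = (6 cos θ, 6 sin θ, z(θ)).
The arc-length element is
    ds = sqrt(36 + (dz/dθ)^2) dθ,
so the Lagrangian is L = sqrt(36 + z'^2).
L depends on z' only, not on z or θ, so ∂L/∂z = 0 and
    ∂L/∂z' = z' / sqrt(36 + z'^2).
The Euler-Lagrange equation gives
    d/dθ( z' / sqrt(36 + z'^2) ) = 0,
so z' is constant. Integrating once:
    z(θ) = a θ + b,
a helix on the cylinder (a straight line when the cylinder is unrolled). The constants a, b are determined by the endpoint conditions.
With endpoint conditions z(0) = -5 and z(π/2) = 12: from z(0) = b we get b = -5, and a·π/2 + -5 = 12 gives a = 34/π, so
    z(θ) = (34/π) θ − 5.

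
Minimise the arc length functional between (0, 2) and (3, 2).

Arc-length functional: J[y] = ∫ sqrt(1 + (y')^2) dx.
Lagrangian L = sqrt(1 + (y')^2) has no explicit y dependence, so ∂L/∂y = 0 and the Euler-Lagrange equation gives
    d/dx( y' / sqrt(1 + (y')^2) ) = 0  ⇒  y' / sqrt(1 + (y')^2) = const.
Hence y' is constant, so y(x) is affine.
Fitting the endpoints (0, 2) and (3, 2):
    slope m = (2 − 2) / (3 − 0) = 0,
    intercept c = 2 − m·0 = 2.
Extremal: y(x) = 2.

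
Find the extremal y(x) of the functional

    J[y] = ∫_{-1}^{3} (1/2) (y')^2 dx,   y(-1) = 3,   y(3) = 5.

The Lagrangian is L = (1/2) (y')^2.
Compute ∂L/∂y = 0, ∂L/∂y' = y'.
The Euler-Lagrange equation d/dx(∂L/∂y') − ∂L/∂y = 0 reduces to
    y'' = 0.
Its general solution is
    y(x) = A x + B,
with A, B fixed by the endpoint conditions.
Applying the endpoint conditions y(-1) = 3 and y(3) = 5: solve A·-1 + B = 3 and A·3 + B = 5. Subtracting gives A(3 − -1) = 5 − 3, so A = 1/2, and B = 3 − A·-1 = 7/2. Therefore
    y(x) = (1/2) x + 7/2.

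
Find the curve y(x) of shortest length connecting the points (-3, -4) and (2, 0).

Arc-length functional: J[y] = ∫ sqrt(1 + (y')^2) dx.
Lagrangian L = sqrt(1 + (y')^2) has no explicit y dependence, so ∂L/∂y = 0 and the Euler-Lagrange equation gives
    d/dx( y' / sqrt(1 + (y')^2) ) = 0  ⇒  y' / sqrt(1 + (y')^2) = const.
Hence y' is constant, so y(x) is affine.
Fitting the endpoints (-3, -4) and (2, 0):
    slope m = (0 − (-4)) / (2 − (-3)) = 4/5,
    intercept c = (-4) − m·(-3) = -8/5.
Extremal: y(x) = (4/5) x - 8/5.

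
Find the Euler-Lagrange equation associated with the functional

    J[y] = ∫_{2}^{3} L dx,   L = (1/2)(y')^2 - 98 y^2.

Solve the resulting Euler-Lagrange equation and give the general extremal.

The Lagrangian is L = (1/2)(y')^2 - 98 y^2.
∂L/∂y = -196y.
∂L/∂y' = y'.
The Euler-Lagrange equation d/dx(∂L/∂y') − ∂L/∂y = 0 becomes:
    y'' + 196 y = 0
General solution: y(x) = A sin(14x) + B cos(14x), where A and B are arbitrary constants fixed by the endpoint conditions.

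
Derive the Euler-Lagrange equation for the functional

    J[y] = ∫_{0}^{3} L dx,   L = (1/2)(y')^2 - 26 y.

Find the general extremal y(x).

The Lagrangian is L = (1/2)(y')^2 - 26 y.
∂L/∂y = -26.
∂L/∂y' = y'.
The Euler-Lagrange equation d/dx(∂L/∂y') − ∂L/∂y = 0 becomes:
    y'' + 26 = 0
General solution: y(x) = -13 x^2 + A x + B, where A and B are arbitrary constants fixed by the endpoint conditions.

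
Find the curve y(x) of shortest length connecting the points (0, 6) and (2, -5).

Arc-length functional: J[y] = ∫ sqrt(1 + (y')^2) dx.
Lagrangian L = sqrt(1 + (y')^2) has no explicit y dependence, so ∂L/∂y = 0 and the Euler-Lagrange equation gives
    d/dx( y' / sqrt(1 + (y')^2) ) = 0  ⇒  y' / sqrt(1 + (y')^2) = const.
Hence y' is constant, so y(x) is affine.
Fitting the endpoints (0, 6) and (2, -5):
    slope m = ((-5) − 6) / (2 − 0) = -11/2,
    intercept c = 6 − m·0 = 6.
Extremal: y(x) = (-11/2) x + 6.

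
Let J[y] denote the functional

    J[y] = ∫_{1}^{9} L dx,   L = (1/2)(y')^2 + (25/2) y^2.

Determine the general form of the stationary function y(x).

The Lagrangian is L = (1/2)(y')^2 + (25/2) y^2.
∂L/∂y = 25y.
∂L/∂y' = y'.
The Euler-Lagrange equation d/dx(∂L/∂y') − ∂L/∂y = 0 becomes:
    y'' - 25 y = 0
General solution: y(x) = A e^(5x) + B e^(-5x), where A and B are arbitrary constants fixed by the endpoint conditions.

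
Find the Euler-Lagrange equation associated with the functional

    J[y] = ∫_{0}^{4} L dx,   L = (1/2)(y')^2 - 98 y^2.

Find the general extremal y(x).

The Lagrangian is L = (1/2)(y')^2 - 98 y^2.
∂L/∂y = -196y.
∂L/∂y' = y'.
The Euler-Lagrange equation d/dx(∂L/∂y') − ∂L/∂y = 0 becomes:
    y'' + 196 y = 0
General solution: y(x) = A sin(14x) + B cos(14x), where A and B are arbitrary constants fixed by the endpoint conditions.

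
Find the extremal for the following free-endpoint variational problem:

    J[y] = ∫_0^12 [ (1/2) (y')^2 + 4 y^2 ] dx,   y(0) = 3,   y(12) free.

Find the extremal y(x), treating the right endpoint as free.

The Lagrangian L = (1/2) (y')^2 + 4 y^2 gives
    ∂L/∂y = 8 y,   ∂L/∂y' = y'.
Euler-Lagrange: y'' − 8 y = 0.
With k = sqrt(8), the general solution is
    y(x) = A cosh(sqrt(8) x) + B sinh(sqrt(8) x).
Fixed left endpoint y(0) = 3 ⇒ A = 3.
The right endpoint x = 12 is free, so the natural (transversality) condition is ∂L/∂y' |_{x=12} = 0, i.e. y'(12) = 0.
Compute y'(x) = A k sinh(k x) + B k cosh(k x), so
    y'(12) = A k sinh(k·12) + B k cosh(k·12) = 0
    ⇒ B = −A tanh(k·12) = − 3 tanh(sqrt(8)·12).
Therefore the extremal is
    y(x) = 3 cosh(sqrt(8) x) − 3 tanh(sqrt(8)·12) sinh(sqrt(8) x).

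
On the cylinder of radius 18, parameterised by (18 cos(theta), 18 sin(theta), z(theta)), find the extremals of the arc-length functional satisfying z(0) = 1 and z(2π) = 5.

Parameterise the cylinder of radius R = 18 as
    r(θ) = (18 cos θ, 18 sin θ, z(θ)).
The arc-length element is
    ds = sqrt(324 + (dz/dθ)^2) dθ,
so the Lagrangian is L = sqrt(324 + z'^2).
L depends on z' only, not on z or θ, so ∂L/∂z = 0 and
    ∂L/∂z' = z' / sqrt(324 + z'^2).
The Euler-Lagrange equation gives
    d/dθ( z' / sqrt(324 + z'^2) ) = 0,
so z' is constant. Integrating once:
    z(θ) = a θ + b,
a helix on the cylinder (a straight line when the cylinder is unrolled). The constants a, b are determined by the endpoint conditions.
With endpoint conditions z(0) = 1 and z(2π) = 5: from z(0) = b we get b = 1, and a·2π + 1 = 5 gives a = 2/π, so
    z(θ) = (2/π) θ + 1.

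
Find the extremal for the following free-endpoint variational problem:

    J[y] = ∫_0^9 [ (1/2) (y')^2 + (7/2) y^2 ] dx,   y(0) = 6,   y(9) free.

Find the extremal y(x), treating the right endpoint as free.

The Lagrangian L = (1/2) (y')^2 + (7/2) y^2 gives
    ∂L/∂y = 7 y,   ∂L/∂y' = y'.
Euler-Lagrange: y'' − 7 y = 0.
With k = sqrt(7), the general solution is
    y(x) = A cosh(sqrt(7) x) + B sinh(sqrt(7) x).
Fixed left endpoint y(0) = 6 ⇒ A = 6.
The right endpoint x = 9 is free, so the natural (transversality) condition is ∂L/∂y' |_{x=9} = 0, i.e. y'(9) = 0.
Compute y'(x) = A k sinh(k x) + B k cosh(k x), so
    y'(9) = A k sinh(k·9) + B k cosh(k·9) = 0
    ⇒ B = −A tanh(k·9) = − 6 tanh(sqrt(7)·9).
Therefore the extremal is
    y(x) = 6 cosh(sqrt(7) x) − 6 tanh(sqrt(7)·9) sinh(sqrt(7) x).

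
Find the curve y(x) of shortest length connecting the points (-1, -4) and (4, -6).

Arc-length functional: J[y] = ∫ sqrt(1 + (y')^2) dx.
Lagrangian L = sqrt(1 + (y')^2) has no explicit y dependence, so ∂L/∂y = 0 and the Euler-Lagrange equation gives
    d/dx( y' / sqrt(1 + (y')^2) ) = 0  ⇒  y' / sqrt(1 + (y')^2) = const.
Hence y' is constant, so y(x) is affine.
Fitting the endpoints (-1, -4) and (4, -6):
    slope m = ((-6) − (-4)) / (4 − (-1)) = -2/5,
    intercept c = (-4) − m·(-1) = -22/5.
Extremal: y(x) = (-2/5) x - 22/5.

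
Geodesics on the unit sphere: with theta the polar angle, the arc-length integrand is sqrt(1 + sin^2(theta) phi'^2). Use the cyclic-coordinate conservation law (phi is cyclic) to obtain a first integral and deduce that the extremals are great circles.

On the unit sphere with spherical coordinates (θ, φ), the induced metric is
    ds^2 = dθ^2 + sin^2(θ) dφ^2.
Parameterise by θ; the arc-length functional is
    J[φ] = ∫ sqrt(1 + sin^2(θ) (dφ/dθ)^2) dθ,
so L = sqrt(1 + sin^2(θ) φ'^2). Compute
    ∂L/∂φ = 0  (L has no explicit φ dependence),
    ∂L/∂φ' = sin^2(θ) φ' / sqrt(1 + sin^2(θ) φ'^2).
Since ∂L/∂φ = 0, the Euler-Lagrange equation
    d/dθ(∂L/∂φ') − ∂L/∂φ = 0
reduces to d/dθ(∂L/∂φ') = 0, i.e. the momentum conjugate to φ is conserved:
    sin^2(θ) φ' / sqrt(1 + sin^2(θ) φ'^2) = C.
This is Clairaut's relation for the sphere. Solving for φ' and integrating gives the great-circle family
    cot(θ) = A cos(φ − φ_0),
i.e. the intersection of the sphere with a plane through the origin. The two constants A and φ_0 (equivalently C and one phase) are fixed by the two endpoint conditions.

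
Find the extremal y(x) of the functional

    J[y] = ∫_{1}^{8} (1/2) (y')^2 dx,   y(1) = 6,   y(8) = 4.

The Lagrangian is L = (1/2) (y')^2.
Compute ∂L/∂y = 0, ∂L/∂y' = y'.
The Euler-Lagrange equation d/dx(∂L/∂y') − ∂L/∂y = 0 reduces to
    y'' = 0.
Its general solution is
    y(x) = A x + B,
with A, B fixed by the endpoint conditions.
Applying the endpoint conditions y(1) = 6 and y(8) = 4: solve A·1 + B = 6 and A·8 + B = 4. Subtracting gives A(8 − 1) = 4 − 6, so A = -2/7, and B = 6 − A·1 = 44/7. Therefore
    y(x) = (-2/7) x + 44/7.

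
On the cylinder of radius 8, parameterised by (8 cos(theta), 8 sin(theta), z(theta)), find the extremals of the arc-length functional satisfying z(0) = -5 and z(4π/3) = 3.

Parameterise the cylinder of radius R = 8 as
    r(θ) = (8 cos θ, 8 sin θ, z(θ)).
The arc-length element is
    ds = sqrt(64 + (dz/dθ)^2) dθ,
so the Lagrangian is L = sqrt(64 + z'^2).
L depends on z' only, not on z or θ, so ∂L/∂z = 0 and
    ∂L/∂z' = z' / sqrt(64 + z'^2).
The Euler-Lagrange equation gives
    d/dθ( z' / sqrt(64 + z'^2) ) = 0,
so z' is constant. Integrating once:
    z(θ) = a θ + b,
a helix on the cylinder (a straight line when the cylinder is unrolled). The constants a, b are determined by the endpoint conditions.
With endpoint conditions z(0) = -5 and z(4π/3) = 3: from z(0) = b we get b = -5, and a·4π/3 + -5 = 3 gives a = 6/π, so
    z(θ) = (6/π) θ − 5.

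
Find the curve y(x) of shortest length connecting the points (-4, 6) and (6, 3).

Arc-length functional: J[y] = ∫ sqrt(1 + (y')^2) dx.
Lagrangian L = sqrt(1 + (y')^2) has no explicit y dependence, so ∂L/∂y = 0 and the Euler-Lagrange equation gives
    d/dx( y' / sqrt(1 + (y')^2) ) = 0  ⇒  y' / sqrt(1 + (y')^2) = const.
Hence y' is constant, so y(x) is affine.
Fitting the endpoints (-4, 6) and (6, 3):
    slope m = (3 − 6) / (6 − (-4)) = -3/10,
    intercept c = 6 − m·(-4) = 24/5.
Extremal: y(x) = (-3/10) x + 24/5.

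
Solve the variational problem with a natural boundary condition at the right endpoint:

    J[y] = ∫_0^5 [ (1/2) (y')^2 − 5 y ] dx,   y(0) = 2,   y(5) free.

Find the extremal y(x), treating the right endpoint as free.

The Lagrangian L = (1/2) (y')^2 − 5 y gives
    ∂L/∂y = −5,   ∂L/∂y' = y'.
Euler-Lagrange: d/dx(y') − (−5) = 0, i.e. y'' + 5 = 0, so
    y(x) = −(5/2) x^2 + C1 x + C2.
Fixed left endpoint y(0) = 2 ⇒ C2 = 2.
The right endpoint x = 5 is free, so the natural (transversality) condition is ∂L/∂y' |_{x=5} = 0, i.e. y'(5) = 0.
Compute y'(x) = −5 x + C1, so y'(5) = −25 + C1 = 0 ⇒ C1 = 25.
Therefore the extremal is
    y(x) = −(5/2) x^2 + 25 x + 2.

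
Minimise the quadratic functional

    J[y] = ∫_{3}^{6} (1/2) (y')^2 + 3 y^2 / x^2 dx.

The Lagrangian is L = (1/2) (y')^2 + 3 y^2 / x^2.
Compute ∂L/∂y = 6y/x^2, ∂L/∂y' = y'.
The Euler-Lagrange equation d/dx(∂L/∂y') − ∂L/∂y = 0 reduces to
    y'' − 6/x^2 · y = 0  (x > 0).
Its general solution is
    y(x) = A x^3 + B x^(-2),
with A, B fixed by the endpoint conditions.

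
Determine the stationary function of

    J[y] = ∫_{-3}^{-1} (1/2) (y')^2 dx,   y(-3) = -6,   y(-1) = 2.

The Lagrangian is L = (1/2) (y')^2.
Compute ∂L/∂y = 0, ∂L/∂y' = y'.
The Euler-Lagrange equation d/dx(∂L/∂y') − ∂L/∂y = 0 reduces to
    y'' = 0.
Its general solution is
    y(x) = A x + B,
with A, B fixed by the endpoint conditions.
Applying the endpoint conditions y(-3) = -6 and y(-1) = 2: solve A·-3 + B = -6 and A·-1 + B = 2. Subtracting gives A(-1 − -3) = 2 − -6, so A = 4, and B = -6 − A·-3 = 6. Therefore
    y(x) = 4 x + 6.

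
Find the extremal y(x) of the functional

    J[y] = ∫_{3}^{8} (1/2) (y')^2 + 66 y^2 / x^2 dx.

The Lagrangian is L = (1/2) (y')^2 + 66 y^2 / x^2.
Compute ∂L/∂y = 132y/x^2, ∂L/∂y' = y'.
The Euler-Lagrange equation d/dx(∂L/∂y') − ∂L/∂y = 0 reduces to
    y'' − 132/x^2 · y = 0  (x > 0).
Its general solution is
    y(x) = A x^12 + B x^(-11),
with A, B fixed by the endpoint conditions.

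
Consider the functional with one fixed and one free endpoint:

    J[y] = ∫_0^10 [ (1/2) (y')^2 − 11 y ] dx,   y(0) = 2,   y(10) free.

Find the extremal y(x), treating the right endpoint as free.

The Lagrangian L = (1/2) (y')^2 − 11 y gives
    ∂L/∂y = −11,   ∂L/∂y' = y'.
Euler-Lagrange: d/dx(y') − (−11) = 0, i.e. y'' + 11 = 0, so
    y(x) = −(11/2) x^2 + C1 x + C2.
Fixed left endpoint y(0) = 2 ⇒ C2 = 2.
The right endpoint x = 10 is free, so the natural (transversality) condition is ∂L/∂y' |_{x=10} = 0, i.e. y'(10) = 0.
Compute y'(x) = −11 x + C1, so y'(10) = −110 + C1 = 0 ⇒ C1 = 110.
Therefore the extremal is
    y(x) = −(11/2) x^2 + 110 x + 2.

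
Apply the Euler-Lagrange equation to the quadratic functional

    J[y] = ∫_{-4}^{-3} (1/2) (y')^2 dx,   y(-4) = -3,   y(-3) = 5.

The Lagrangian is L = (1/2) (y')^2.
Compute ∂L/∂y = 0, ∂L/∂y' = y'.
The Euler-Lagrange equation d/dx(∂L/∂y') − ∂L/∂y = 0 reduces to
    y'' = 0.
Its general solution is
    y(x) = A x + B,
with A, B fixed by the endpoint conditions.
Applying the endpoint conditions y(-4) = -3 and y(-3) = 5: solve A·-4 + B = -3 and A·-3 + B = 5. Subtracting gives A(-3 − -4) = 5 − -3, so A = 8, and B = -3 − A·-4 = 29. Therefore
    y(x) = 8 x + 29.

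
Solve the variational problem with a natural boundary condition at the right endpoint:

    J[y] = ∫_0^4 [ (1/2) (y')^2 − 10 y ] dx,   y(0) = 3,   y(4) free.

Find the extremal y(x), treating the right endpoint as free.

The Lagrangian L = (1/2) (y')^2 − 10 y gives
    ∂L/∂y = −10,   ∂L/∂y' = y'.
Euler-Lagrange: d/dx(y') − (−10) = 0, i.e. y'' + 10 = 0, so
    y(x) = −(10/2) x^2 + C1 x + C2.
Fixed left endpoint y(0) = 3 ⇒ C2 = 3.
The right endpoint x = 4 is free, so the natural (transversality) condition is ∂L/∂y' |_{x=4} = 0, i.e. y'(4) = 0.
Compute y'(x) = −10 x + C1, so y'(4) = −40 + C1 = 0 ⇒ C1 = 40.
Therefore the extremal is
    y(x) = −5 x^2 + 40 x + 3.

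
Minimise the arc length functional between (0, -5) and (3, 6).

Arc-length functional: J[y] = ∫ sqrt(1 + (y')^2) dx.
Lagrangian L = sqrt(1 + (y')^2) has no explicit y dependence, so ∂L/∂y = 0 and the Euler-Lagrange equation gives
    d/dx( y' / sqrt(1 + (y')^2) ) = 0  ⇒  y' / sqrt(1 + (y')^2) = const.
Hence y' is constant, so y(x) is affine.
Fitting the endpoints (0, -5) and (3, 6):
    slope m = (6 − (-5)) / (3 − 0) = 11/3,
    intercept c = (-5) − m·0 = -5.
Extremal: y(x) = (11/3) x - 5.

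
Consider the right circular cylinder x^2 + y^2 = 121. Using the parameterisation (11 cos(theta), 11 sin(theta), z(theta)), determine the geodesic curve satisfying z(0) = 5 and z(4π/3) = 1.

Parameterise the cylinder of radius R = 11 as
    r(θ) = (11 cos θ, 11 sin θ, z(θ)).
The arc-length element is
    ds = sqrt(121 + (dz/dθ)^2) dθ,
so the Lagrangian is L = sqrt(121 + z'^2).
L depends on z' only, not on z or θ, so ∂L/∂z = 0 and
    ∂L/∂z' = z' / sqrt(121 + z'^2).
The Euler-Lagrange equation gives
    d/dθ( z' / sqrt(121 + z'^2) ) = 0,
so z' is constant. Integrating once:
    z(θ) = a θ + b,
a helix on the cylinder (a straight line when the cylinder is unrolled). The constants a, b are determined by the endpoint conditions.
With endpoint conditions z(0) = 5 and z(4π/3) = 1: from z(0) = b we get b = 5, and a·4π/3 + 5 = 1 gives a = -3/π, so
    z(θ) = (-3/π) θ + 5.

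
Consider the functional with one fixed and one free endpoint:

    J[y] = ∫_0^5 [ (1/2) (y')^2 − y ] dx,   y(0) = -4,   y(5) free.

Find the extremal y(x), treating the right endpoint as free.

The Lagrangian L = (1/2) (y')^2 − y gives
    ∂L/∂y = −1,   ∂L/∂y' = y'.
Euler-Lagrange: d/dx(y') − (−1) = 0, i.e. y'' + 1 = 0, so
    y(x) = −(1/2) x^2 + C1 x + C2.
Fixed left endpoint y(0) = -4 ⇒ C2 = -4.
The right endpoint x = 5 is free, so the natural (transversality) condition is ∂L/∂y' |_{x=5} = 0, i.e. y'(5) = 0.
Compute y'(x) = −1 x + C1, so y'(5) = −5 + C1 = 0 ⇒ C1 = 5.
Therefore the extremal is
    y(x) = −x^2/2 + 5 x − 4.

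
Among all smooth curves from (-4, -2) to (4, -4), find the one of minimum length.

Arc-length functional: J[y] = ∫ sqrt(1 + (y')^2) dx.
Lagrangian L = sqrt(1 + (y')^2) has no explicit y dependence, so ∂L/∂y = 0 and the Euler-Lagrange equation gives
    d/dx( y' / sqrt(1 + (y')^2) ) = 0  ⇒  y' / sqrt(1 + (y')^2) = const.
Hence y' is constant, so y(x) is affine.
Fitting the endpoints (-4, -2) and (4, -4):
    slope m = ((-4) − (-2)) / (4 − (-4)) = -1/4,
    intercept c = (-2) − m·(-4) = -3.
Extremal: y(x) = (-1/4) x - 3.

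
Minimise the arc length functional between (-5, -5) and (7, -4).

Arc-length functional: J[y] = ∫ sqrt(1 + (y')^2) dx.
Lagrangian L = sqrt(1 + (y')^2) has no explicit y dependence, so ∂L/∂y = 0 and the Euler-Lagrange equation gives
    d/dx( y' / sqrt(1 + (y')^2) ) = 0  ⇒  y' / sqrt(1 + (y')^2) = const.
Hence y' is constant, so y(x) is affine.
Fitting the endpoints (-5, -5) and (7, -4):
    slope m = ((-4) − (-5)) / (7 − (-5)) = 1/12,
    intercept c = (-5) − m·(-5) = -55/12.
Extremal: y(x) = (1/12) x - 55/12.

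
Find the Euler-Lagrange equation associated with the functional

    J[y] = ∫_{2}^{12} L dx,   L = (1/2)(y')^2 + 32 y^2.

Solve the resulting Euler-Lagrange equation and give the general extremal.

The Lagrangian is L = (1/2)(y')^2 + 32 y^2.
∂L/∂y = 64y.
∂L/∂y' = y'.
The Euler-Lagrange equation d/dx(∂L/∂y') − ∂L/∂y = 0 becomes:
    y'' - 64 y = 0
General solution: y(x) = A e^(8x) + B e^(-8x), where A and B are arbitrary constants fixed by the endpoint conditions.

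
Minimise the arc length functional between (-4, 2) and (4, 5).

Arc-length functional: J[y] = ∫ sqrt(1 + (y')^2) dx.
Lagrangian L = sqrt(1 + (y')^2) has no explicit y dependence, so ∂L/∂y = 0 and the Euler-Lagrange equation gives
    d/dx( y' / sqrt(1 + (y')^2) ) = 0  ⇒  y' / sqrt(1 + (y')^2) = const.
Hence y' is constant, so y(x) is affine.
Fitting the endpoints (-4, 2) and (4, 5):
    slope m = (5 − 2) / (4 − (-4)) = 3/8,
    intercept c = 2 − m·(-4) = 7/2.
Extremal: y(x) = (3/8) x + 7/2.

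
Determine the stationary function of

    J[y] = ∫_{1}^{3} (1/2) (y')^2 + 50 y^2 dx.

The Lagrangian is L = (1/2) (y')^2 + 50 y^2.
Compute ∂L/∂y = 100y, ∂L/∂y' = y'.
The Euler-Lagrange equation d/dx(∂L/∂y') − ∂L/∂y = 0 reduces to
    y'' − 100 y = 0.
Its general solution is
    y(x) = A e^(10x) + B e^(−10x),
with A, B fixed by the endpoint conditions.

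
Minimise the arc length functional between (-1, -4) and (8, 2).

Arc-length functional: J[y] = ∫ sqrt(1 + (y')^2) dx.
Lagrangian L = sqrt(1 + (y')^2) has no explicit y dependence, so ∂L/∂y = 0 and the Euler-Lagrange equation gives
    d/dx( y' / sqrt(1 + (y')^2) ) = 0  ⇒  y' / sqrt(1 + (y')^2) = const.
Hence y' is constant, so y(x) is affine.
Fitting the endpoints (-1, -4) and (8, 2):
    slope m = (2 − (-4)) / (8 − (-1)) = 2/3,
    intercept c = (-4) − m·(-1) = -10/3.
Extremal: y(x) = (2/3) x - 10/3.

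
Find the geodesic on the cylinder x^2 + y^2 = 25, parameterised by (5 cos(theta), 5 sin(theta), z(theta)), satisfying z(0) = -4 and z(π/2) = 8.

Parameterise the cylinder of radius R = 5 as
    r(θ) = (5 cos θ, 5 sin θ, z(θ)).
The arc-length element is
    ds = sqrt(25 + (dz/dθ)^2) dθ,
so the Lagrangian is L = sqrt(25 + z'^2).
L depends on z' only, not on z or θ, so ∂L/∂z = 0 and
    ∂L/∂z' = z' / sqrt(25 + z'^2).
The Euler-Lagrange equation gives
    d/dθ( z' / sqrt(25 + z'^2) ) = 0,
so z' is constant. Integrating once:
    z(θ) = a θ + b,
a helix on the cylinder (a straight line when the cylinder is unrolled). The constants a, b are determined by the endpoint conditions.
With endpoint conditions z(0) = -4 and z(π/2) = 8: from z(0) = b we get b = -4, and a·π/2 + -4 = 8 gives a = 24/π, so
    z(θ) = (24/π) θ − 4.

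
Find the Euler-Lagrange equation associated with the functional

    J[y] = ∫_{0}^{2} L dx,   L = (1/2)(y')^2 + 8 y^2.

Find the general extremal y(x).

The Lagrangian is L = (1/2)(y')^2 + 8 y^2.
∂L/∂y = 16y.
∂L/∂y' = y'.
The Euler-Lagrange equation d/dx(∂L/∂y') − ∂L/∂y = 0 becomes:
    y'' - 16 y = 0
General solution: y(x) = A e^(4x) + B e^(-4x), where A and B are arbitrary constants fixed by the endpoint conditions.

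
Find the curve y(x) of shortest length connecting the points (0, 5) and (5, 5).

Arc-length functional: J[y] = ∫ sqrt(1 + (y')^2) dx.
Lagrangian L = sqrt(1 + (y')^2) has no explicit y dependence, so ∂L/∂y = 0 and the Euler-Lagrange equation gives
    d/dx( y' / sqrt(1 + (y')^2) ) = 0  ⇒  y' / sqrt(1 + (y')^2) = const.
Hence y' is constant, so y(x) is affine.
Fitting the endpoints (0, 5) and (5, 5):
    slope m = (5 − 5) / (5 − 0) = 0,
    intercept c = 5 − m·0 = 5.
Extremal: y(x) = 5.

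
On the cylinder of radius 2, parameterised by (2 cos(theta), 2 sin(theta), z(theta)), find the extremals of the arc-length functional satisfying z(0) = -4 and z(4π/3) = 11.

Parameterise the cylinder of radius R = 2 as
    r(θ) = (2 cos θ, 2 sin θ, z(θ)).
The arc-length element is
    ds = sqrt(4 + (dz/dθ)^2) dθ,
so the Lagrangian is L = sqrt(4 + z'^2).
L depends on z' only, not on z or θ, so ∂L/∂z = 0 and
    ∂L/∂z' = z' / sqrt(4 + z'^2).
The Euler-Lagrange equation gives
    d/dθ( z' / sqrt(4 + z'^2) ) = 0,
so z' is constant. Integrating once:
    z(θ) = a θ + b,
a helix on the cylinder (a straight line when the cylinder is unrolled). The constants a, b are determined by the endpoint conditions.
With endpoint conditions z(0) = -4 and z(4π/3) = 11: from z(0) = b we get b = -4, and a·4π/3 + -4 = 11 gives a = 45/(4π), so
    z(θ) = (45/(4π)) θ − 4.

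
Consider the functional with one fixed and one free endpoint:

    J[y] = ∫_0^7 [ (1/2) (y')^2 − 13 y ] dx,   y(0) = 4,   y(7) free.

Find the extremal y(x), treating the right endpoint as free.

The Lagrangian L = (1/2) (y')^2 − 13 y gives
    ∂L/∂y = −13,   ∂L/∂y' = y'.
Euler-Lagrange: d/dx(y') − (−13) = 0, i.e. y'' + 13 = 0, so
    y(x) = −(13/2) x^2 + C1 x + C2.
Fixed left endpoint y(0) = 4 ⇒ C2 = 4.
The right endpoint x = 7 is free, so the natural (transversality) condition is ∂L/∂y' |_{x=7} = 0, i.e. y'(7) = 0.
Compute y'(x) = −13 x + C1, so y'(7) = −91 + C1 = 0 ⇒ C1 = 91.
Therefore the extremal is
    y(x) = −(13/2) x^2 + 91 x + 4.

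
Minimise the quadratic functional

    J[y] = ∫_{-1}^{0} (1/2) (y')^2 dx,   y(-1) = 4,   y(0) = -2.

The Lagrangian is L = (1/2) (y')^2.
Compute ∂L/∂y = 0, ∂L/∂y' = y'.
The Euler-Lagrange equation d/dx(∂L/∂y') − ∂L/∂y = 0 reduces to
    y'' = 0.
Its general solution is
    y(x) = A x + B,
with A, B fixed by the endpoint conditions.
Applying the endpoint conditions y(-1) = 4 and y(0) = -2: solve A·-1 + B = 4 and A·0 + B = -2. Subtracting gives A(0 − -1) = -2 − 4, so A = -6, and B = 4 − A·-1 = -2. Therefore
    y(x) = -6 x - 2.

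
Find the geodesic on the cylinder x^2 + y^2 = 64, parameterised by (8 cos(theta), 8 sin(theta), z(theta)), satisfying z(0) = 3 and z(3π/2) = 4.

Parameterise the cylinder of radius R = 8 as
    r(θ) = (8 cos θ, 8 sin θ, z(θ)).
The arc-length element is
    ds = sqrt(64 + (dz/dθ)^2) dθ,
so the Lagrangian is L = sqrt(64 + z'^2).
L depends on z' only, not on z or θ, so ∂L/∂z = 0 and
    ∂L/∂z' = z' / sqrt(64 + z'^2).
The Euler-Lagrange equation gives
    d/dθ( z' / sqrt(64 + z'^2) ) = 0,
so z' is constant. Integrating once:
    z(θ) = a θ + b,
a helix on the cylinder (a straight line when the cylinder is unrolled). The constants a, b are determined by the endpoint conditions.
With endpoint conditions z(0) = 3 and z(3π/2) = 4: from z(0) = b we get b = 3, and a·3π/2 + 3 = 4 gives a = 2/(3π), so
    z(θ) = (2/(3π)) θ + 3.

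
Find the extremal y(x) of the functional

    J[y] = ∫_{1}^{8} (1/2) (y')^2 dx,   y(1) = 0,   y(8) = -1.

The Lagrangian is L = (1/2) (y')^2.
Compute ∂L/∂y = 0, ∂L/∂y' = y'.
The Euler-Lagrange equation d/dx(∂L/∂y') − ∂L/∂y = 0 reduces to
    y'' = 0.
Its general solution is
    y(x) = A x + B,
with A, B fixed by the endpoint conditions.
Applying the endpoint conditions y(1) = 0 and y(8) = -1: solve A·1 + B = 0 and A·8 + B = -1. Subtracting gives A(8 − 1) = -1 − 0, so A = -1/7, and B = 0 − A·1 = 1/7. Therefore
    y(x) = (-1/7) x + 1/7.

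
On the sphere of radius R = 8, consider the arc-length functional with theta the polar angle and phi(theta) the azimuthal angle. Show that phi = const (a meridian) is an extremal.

On the sphere of radius R = 8 with spherical coordinates (θ, φ), the induced metric is
    ds^2 = 64(dθ^2 + sin^2(θ) dφ^2).
Using θ as the parameter, the arc-length functional becomes
    J[φ] = ∫ 8 sqrt(1 + sin^2(θ) (dφ/dθ)^2) dθ.
So L = 8 sqrt(1 + sin^2(θ) φ'^2). Compute
    ∂L/∂φ = 0  (L has no explicit φ dependence),
    ∂L/∂φ' = 8 sin^2(θ) φ' / sqrt(1 + sin^2(θ) φ'^2).
For the candidate φ(θ) = c (constant), φ' = 0, so ∂L/∂φ' evaluated along the candidate vanishes, and ∂L/∂φ is identically zero. Hence
    d/dθ(∂L/∂φ') − ∂L/∂φ = 0
is satisfied. Therefore meridians φ = const are extremals of arc length — they are geodesics on the sphere.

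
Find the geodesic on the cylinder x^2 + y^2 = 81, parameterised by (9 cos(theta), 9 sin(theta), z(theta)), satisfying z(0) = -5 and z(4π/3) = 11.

Parameterise the cylinder of radius R = 9 as
    r(θ) = (9 cos θ, 9 sin θ, z(θ)).
The arc-length element is
    ds = sqrt(81 + (dz/dθ)^2) dθ,
so the Lagrangian is L = sqrt(81 + z'^2).
L depends on z' only, not on z or θ, so ∂L/∂z = 0 and
    ∂L/∂z' = z' / sqrt(81 + z'^2).
The Euler-Lagrange equation gives
    d/dθ( z' / sqrt(81 + z'^2) ) = 0,
so z' is constant. Integrating once:
    z(θ) = a θ + b,
a helix on the cylinder (a straight line when the cylinder is unrolled). The constants a, b are determined by the endpoint conditions.
With endpoint conditions z(0) = -5 and z(4π/3) = 11: from z(0) = b we get b = -5, and a·4π/3 + -5 = 11 gives a = 12/π, so
    z(θ) = (12/π) θ − 5.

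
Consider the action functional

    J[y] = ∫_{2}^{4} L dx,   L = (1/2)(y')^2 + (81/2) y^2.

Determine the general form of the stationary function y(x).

The Lagrangian is L = (1/2)(y')^2 + (81/2) y^2.
∂L/∂y = 81y.
∂L/∂y' = y'.
The Euler-Lagrange equation d/dx(∂L/∂y') − ∂L/∂y = 0 becomes:
    y'' - 81 y = 0
General solution: y(x) = A e^(9x) + B e^(-9x), where A and B are arbitrary constants fixed by the endpoint conditions.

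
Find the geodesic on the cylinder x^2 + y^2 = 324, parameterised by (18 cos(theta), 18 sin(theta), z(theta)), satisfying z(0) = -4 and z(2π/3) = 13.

Parameterise the cylinder of radius R = 18 as
    r(θ) = (18 cos θ, 18 sin θ, z(θ)).
The arc-length element is
    ds = sqrt(324 + (dz/dθ)^2) dθ,
so the Lagrangian is L = sqrt(324 + z'^2).
L depends on z' only, not on z or θ, so ∂L/∂z = 0 and
    ∂L/∂z' = z' / sqrt(324 + z'^2).
The Euler-Lagrange equation gives
    d/dθ( z' / sqrt(324 + z'^2) ) = 0,
so z' is constant. Integrating once:
    z(θ) = a θ + b,
a helix on the cylinder (a straight line when the cylinder is unrolled). The constants a, b are determined by the endpoint conditions.
With endpoint conditions z(0) = -4 and z(2π/3) = 13: from z(0) = b we get b = -4, and a·2π/3 + -4 = 13 gives a = 51/(2π), so
    z(θ) = (51/(2π)) θ − 4.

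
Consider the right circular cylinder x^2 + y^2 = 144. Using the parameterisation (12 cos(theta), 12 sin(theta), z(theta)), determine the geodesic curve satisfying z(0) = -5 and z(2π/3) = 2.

Parameterise the cylinder of radius R = 12 as
    r(θ) = (12 cos θ, 12 sin θ, z(θ)).
The arc-length element is
    ds = sqrt(144 + (dz/dθ)^2) dθ,
so the Lagrangian is L = sqrt(144 + z'^2).
L depends on z' only, not on z or θ, so ∂L/∂z = 0 and
    ∂L/∂z' = z' / sqrt(144 + z'^2).
The Euler-Lagrange equation gives
    d/dθ( z' / sqrt(144 + z'^2) ) = 0,
so z' is constant. Integrating once:
    z(θ) = a θ + b,
a helix on the cylinder (a straight line when the cylinder is unrolled). The constants a, b are determined by the endpoint conditions.
With endpoint conditions z(0) = -5 and z(2π/3) = 2: from z(0) = b we get b = -5, and a·2π/3 + -5 = 2 gives a = 21/(2π), so
    z(θ) = (21/(2π)) θ − 5.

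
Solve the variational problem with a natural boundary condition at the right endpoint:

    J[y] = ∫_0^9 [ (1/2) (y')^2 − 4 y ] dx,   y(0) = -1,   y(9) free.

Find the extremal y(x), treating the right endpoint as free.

The Lagrangian L = (1/2) (y')^2 − 4 y gives
    ∂L/∂y = −4,   ∂L/∂y' = y'.
Euler-Lagrange: d/dx(y') − (−4) = 0, i.e. y'' + 4 = 0, so
    y(x) = −(4/2) x^2 + C1 x + C2.
Fixed left endpoint y(0) = -1 ⇒ C2 = -1.
The right endpoint x = 9 is free, so the natural (transversality) condition is ∂L/∂y' |_{x=9} = 0, i.e. y'(9) = 0.
Compute y'(x) = −4 x + C1, so y'(9) = −36 + C1 = 0 ⇒ C1 = 36.
Therefore the extremal is
    y(x) = −2 x^2 + 36 x − 1.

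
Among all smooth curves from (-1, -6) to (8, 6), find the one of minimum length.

Arc-length functional: J[y] = ∫ sqrt(1 + (y')^2) dx.
Lagrangian L = sqrt(1 + (y')^2) has no explicit y dependence, so ∂L/∂y = 0 and the Euler-Lagrange equation gives
    d/dx( y' / sqrt(1 + (y')^2) ) = 0  ⇒  y' / sqrt(1 + (y')^2) = const.
Hence y' is constant, so y(x) is affine.
Fitting the endpoints (-1, -6) and (8, 6):
    slope m = (6 − (-6)) / (8 − (-1)) = 4/3,
    intercept c = (-6) − m·(-1) = -14/3.
Extremal: y(x) = (4/3) x - 14/3.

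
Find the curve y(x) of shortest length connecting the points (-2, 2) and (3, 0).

Arc-length functional: J[y] = ∫ sqrt(1 + (y')^2) dx.
Lagrangian L = sqrt(1 + (y')^2) has no explicit y dependence, so ∂L/∂y = 0 and the Euler-Lagrange equation gives
    d/dx( y' / sqrt(1 + (y')^2) ) = 0  ⇒  y' / sqrt(1 + (y')^2) = const.
Hence y' is constant, so y(x) is affine.
Fitting the endpoints (-2, 2) and (3, 0):
    slope m = (0 − 2) / (3 − (-2)) = -2/5,
    intercept c = 2 − m·(-2) = 6/5.
Extremal: y(x) = (-2/5) x + 6/5.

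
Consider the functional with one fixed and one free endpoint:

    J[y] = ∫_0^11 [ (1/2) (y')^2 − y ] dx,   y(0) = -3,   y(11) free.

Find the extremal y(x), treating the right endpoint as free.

The Lagrangian L = (1/2) (y')^2 − y gives
    ∂L/∂y = −1,   ∂L/∂y' = y'.
Euler-Lagrange: d/dx(y') − (−1) = 0, i.e. y'' + 1 = 0, so
    y(x) = −(1/2) x^2 + C1 x + C2.
Fixed left endpoint y(0) = -3 ⇒ C2 = -3.
The right endpoint x = 11 is free, so the natural (transversality) condition is ∂L/∂y' |_{x=11} = 0, i.e. y'(11) = 0.
Compute y'(x) = −1 x + C1, so y'(11) = −11 + C1 = 0 ⇒ C1 = 11.
Therefore the extremal is
    y(x) = −x^2/2 + 11 x − 3.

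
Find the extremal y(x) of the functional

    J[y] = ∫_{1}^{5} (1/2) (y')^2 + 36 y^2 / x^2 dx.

The Lagrangian is L = (1/2) (y')^2 + 36 y^2 / x^2.
Compute ∂L/∂y = 72y/x^2, ∂L/∂y' = y'.
The Euler-Lagrange equation d/dx(∂L/∂y') − ∂L/∂y = 0 reduces to
    y'' − 72/x^2 · y = 0  (x > 0).
Its general solution is
    y(x) = A x^9 + B x^(-8),
with A, B fixed by the endpoint conditions.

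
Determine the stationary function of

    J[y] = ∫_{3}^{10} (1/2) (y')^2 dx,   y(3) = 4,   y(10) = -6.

The Lagrangian is L = (1/2) (y')^2.
Compute ∂L/∂y = 0, ∂L/∂y' = y'.
The Euler-Lagrange equation d/dx(∂L/∂y') − ∂L/∂y = 0 reduces to
    y'' = 0.
Its general solution is
    y(x) = A x + B,
with A, B fixed by the endpoint conditions.
Applying the endpoint conditions y(3) = 4 and y(10) = -6: solve A·3 + B = 4 and A·10 + B = -6. Subtracting gives A(10 − 3) = -6 − 4, so A = -10/7, and B = 4 − A·3 = 58/7. Therefore
    y(x) = (-10/7) x + 58/7.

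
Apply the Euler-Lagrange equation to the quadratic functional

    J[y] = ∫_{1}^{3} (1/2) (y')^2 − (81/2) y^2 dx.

The Lagrangian is L = (1/2) (y')^2 − (81/2) y^2.
Compute ∂L/∂y = -81y, ∂L/∂y' = y'.
The Euler-Lagrange equation d/dx(∂L/∂y') − ∂L/∂y = 0 reduces to
    y'' + 81 y = 0.
Its general solution is
    y(x) = A sin(9x) + B cos(9x),
with A, B fixed by the endpoint conditions.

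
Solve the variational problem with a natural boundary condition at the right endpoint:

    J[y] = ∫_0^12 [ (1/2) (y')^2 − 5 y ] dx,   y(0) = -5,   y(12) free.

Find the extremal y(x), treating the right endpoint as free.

The Lagrangian L = (1/2) (y')^2 − 5 y gives
    ∂L/∂y = −5,   ∂L/∂y' = y'.
Euler-Lagrange: d/dx(y') − (−5) = 0, i.e. y'' + 5 = 0, so
    y(x) = −(5/2) x^2 + C1 x + C2.
Fixed left endpoint y(0) = -5 ⇒ C2 = -5.
The right endpoint x = 12 is free, so the natural (transversality) condition is ∂L/∂y' |_{x=12} = 0, i.e. y'(12) = 0.
Compute y'(x) = −5 x + C1, so y'(12) = −60 + C1 = 0 ⇒ C1 = 60.
Therefore the extremal is
    y(x) = −(5/2) x^2 + 60 x − 5.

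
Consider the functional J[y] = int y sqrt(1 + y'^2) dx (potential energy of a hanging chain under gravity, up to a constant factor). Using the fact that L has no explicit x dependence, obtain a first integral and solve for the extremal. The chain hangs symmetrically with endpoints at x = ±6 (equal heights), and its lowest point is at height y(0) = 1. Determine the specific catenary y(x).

The Lagrangian L(y, y') = y sqrt(1 + y'^2) has no explicit x dependence, so the Beltrami identity applies:
    L − y' ∂L/∂y' = C.
Compute ∂L/∂y' = y · y' / sqrt(1 + y'^2). Then
    L − y' ∂L/∂y'
    = y sqrt(1 + y'^2) − y · y'^2 / sqrt(1 + y'^2)
    = y (1 + y'^2 − y'^2) / sqrt(1 + y'^2)
    = y / sqrt(1 + y'^2) = C.
Squaring gives y^2 = C^2 (1 + y'^2), i.e.
    y'^2 = y^2 / C^2 − 1.
Separating variables,
    dy / sqrt(y^2 − C^2) = dx / C,
and integrating gives arccosh(y / C) = (x − a)/C, so
    y(x) = C cosh((x − a)/C),
the catenary. The constants C and a are fixed by the two endpoint conditions (and, for the hanging-chain problem, the length constraint selects C).
Now fit the given data. The endpoints x = ±6 are symmetric at equal height, so the catenary is even about its minimum: a = 0 and y(x) = C cosh(x/C). The lowest point is y(0) = C cosh(0) = C, and we are told y(0) = 1, so C = 1. Therefore
    y(x) = cosh(x),
and at the endpoints
    y(±6) = cosh(6).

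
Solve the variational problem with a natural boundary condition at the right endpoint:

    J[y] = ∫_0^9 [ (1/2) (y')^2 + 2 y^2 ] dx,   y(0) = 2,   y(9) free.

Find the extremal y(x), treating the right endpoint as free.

The Lagrangian L = (1/2) (y')^2 + 2 y^2 gives
    ∂L/∂y = 4 y,   ∂L/∂y' = y'.
Euler-Lagrange: y'' − 4 y = 0.
With k = 2, the general solution is
    y(x) = A cosh(2 x) + B sinh(2 x).
Fixed left endpoint y(0) = 2 ⇒ A = 2.
The right endpoint x = 9 is free, so the natural (transversality) condition is ∂L/∂y' |_{x=9} = 0, i.e. y'(9) = 0.
Compute y'(x) = A k sinh(k x) + B k cosh(k x), so
    y'(9) = A k sinh(k·9) + B k cosh(k·9) = 0
    ⇒ B = −A tanh(k·9) = − 2 tanh(2·9).
Therefore the extremal is
    y(x) = 2 cosh(2 x) − 2 tanh(2·9) sinh(2 x).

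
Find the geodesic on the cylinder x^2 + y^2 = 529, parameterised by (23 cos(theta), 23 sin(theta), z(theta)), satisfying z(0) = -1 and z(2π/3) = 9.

Parameterise the cylinder of radius R = 23 as
    r(θ) = (23 cos θ, 23 sin θ, z(θ)).
The arc-length element is
    ds = sqrt(529 + (dz/dθ)^2) dθ,
so the Lagrangian is L = sqrt(529 + z'^2).
L depends on z' only, not on z or θ, so ∂L/∂z = 0 and
    ∂L/∂z' = z' / sqrt(529 + z'^2).
The Euler-Lagrange equation gives
    d/dθ( z' / sqrt(529 + z'^2) ) = 0,
so z' is constant. Integrating once:
    z(θ) = a θ + b,
a helix on the cylinder (a straight line when the cylinder is unrolled). The constants a, b are determined by the endpoint conditions.
With endpoint conditions z(0) = -1 and z(2π/3) = 9: from z(0) = b we get b = -1, and a·2π/3 + -1 = 9 gives a = 15/π, so
    z(θ) = (15/π) θ − 1.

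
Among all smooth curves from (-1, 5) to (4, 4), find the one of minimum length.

Arc-length functional: J[y] = ∫ sqrt(1 + (y')^2) dx.
Lagrangian L = sqrt(1 + (y')^2) has no explicit y dependence, so ∂L/∂y = 0 and the Euler-Lagrange equation gives
    d/dx( y' / sqrt(1 + (y')^2) ) = 0  ⇒  y' / sqrt(1 + (y')^2) = const.
Hence y' is constant, so y(x) is affine.
Fitting the endpoints (-1, 5) and (4, 4):
    slope m = (4 − 5) / (4 − (-1)) = -1/5,
    intercept c = 5 − m·(-1) = 24/5.
Extremal: y(x) = (-1/5) x + 24/5.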